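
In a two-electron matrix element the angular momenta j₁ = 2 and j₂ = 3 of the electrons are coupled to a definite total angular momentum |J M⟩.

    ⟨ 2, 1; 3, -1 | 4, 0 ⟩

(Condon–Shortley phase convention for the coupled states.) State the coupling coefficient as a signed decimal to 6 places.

+0.597614  (= +√(5/14))

√[9·1!3!5!/10! · 3!1!2!4!4!4!] = √(10368/35)
  +(−1)^0/∏(0,1,1,2,2,3)! = 1/24  (running 1/24)
  +(−1)^1/∏(1,0,0,1,3,4)! = -1/144  (running 5/144)
⟨..|..⟩ = √(10368/35)·(5/144) = +0.597614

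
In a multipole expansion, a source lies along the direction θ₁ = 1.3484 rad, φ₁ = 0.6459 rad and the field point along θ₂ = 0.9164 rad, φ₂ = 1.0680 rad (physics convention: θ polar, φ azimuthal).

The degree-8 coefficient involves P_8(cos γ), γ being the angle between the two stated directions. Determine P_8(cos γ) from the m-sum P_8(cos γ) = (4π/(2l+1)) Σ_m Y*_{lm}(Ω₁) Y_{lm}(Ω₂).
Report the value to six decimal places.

Term-by-term m-sum for l=8 (normalisation 4π/17 = 0.739198):
  m=-8: (0.18547 - 0.37929j) × (-0.05152 - 0.06243j) = -0.03323 + 0.00796j  (running Σ = -0.03323 + 0.00796j)
  m=-7: (-0.07254 - 0.37496j) × (0.09166 - 0.23085j) = -0.09321 - 0.01763j  (running Σ = -0.12644 - 0.00966j)
  m=-6: (0.06505 + 0.05866j) × (0.42462 - 0.05328j) = 0.03074 + 0.02144j  (running Σ = -0.09570 + 0.01178j)
  m=-5: (0.35806 + 0.03156j) × (0.23370 + 0.32214j) = 0.07351 + 0.12272j  (running Σ = -0.02218 + 0.13450j)
  m=-4: (0.02885 - 0.01800j) × (-0.01654 + 0.03509j) = 0.00015 + 0.00131j  (running Σ = -0.02203 + 0.13581j)
  m=-3: (-0.11719 + 0.30494j) × (0.33910 - 0.02119j) = -0.03328 + 0.10589j  (running Σ = -0.05531 + 0.24170j)
  m=-2: (0.02395 + 0.08362j) × (0.12291 + 0.19380j) = -0.01326 + 0.01492j  (running Σ = -0.06857 + 0.25662j)
  m=-1: (-0.24581 - 0.18528j) × (0.11842 - 0.21532j) = -0.06900 + 0.03099j  (running Σ = -0.13757 + 0.28761j)
  m=0: (-0.10217 + 0.00000j) × (0.27072 + 0.00000j) = -0.02766 + 0.00000j  (running Σ = -0.16523 + 0.28761j)
  m=1: (0.24581 - 0.18528j) × (-0.11842 - 0.21532j) = -0.06900 - 0.03099j  (running Σ = -0.23423 + 0.25662j)
  m=2: (0.02395 - 0.08362j) × (0.12291 - 0.19380j) = -0.01326 - 0.01492j  (running Σ = -0.24749 + 0.24170j)
  m=3: (0.11719 + 0.30494j) × (-0.33910 - 0.02119j) = -0.03328 - 0.10589j  (running Σ = -0.28077 + 0.13581j)
  m=4: (0.02885 + 0.01800j) × (-0.01654 - 0.03509j) = 0.00015 - 0.00131j  (running Σ = -0.28062 + 0.13450j)
  m=5: (-0.35806 + 0.03156j) × (-0.23370 + 0.32214j) = 0.07351 - 0.12272j  (running Σ = -0.20710 + 0.01178j)
  m=6: (0.06505 - 0.05866j) × (0.42462 + 0.05328j) = 0.03074 - 0.02144j  (running Σ = -0.17636 - 0.00966j)
  m=7: (0.07254 - 0.37496j) × (-0.09166 - 0.23085j) = -0.09321 + 0.01763j  (running Σ = -0.26957 + 0.00796j)
  m=8: (0.18547 + 0.37929j) × (-0.05152 + 0.06243j) = -0.03323 - 0.00796j  (running Σ = -0.30280 - 0.00000j)
Total Σ_m = -0.30280 - 0.00000j. Multiply by 0.739198: -0.22383 - 0.00000j. P_8(cos γ) = -0.223831

-0.223831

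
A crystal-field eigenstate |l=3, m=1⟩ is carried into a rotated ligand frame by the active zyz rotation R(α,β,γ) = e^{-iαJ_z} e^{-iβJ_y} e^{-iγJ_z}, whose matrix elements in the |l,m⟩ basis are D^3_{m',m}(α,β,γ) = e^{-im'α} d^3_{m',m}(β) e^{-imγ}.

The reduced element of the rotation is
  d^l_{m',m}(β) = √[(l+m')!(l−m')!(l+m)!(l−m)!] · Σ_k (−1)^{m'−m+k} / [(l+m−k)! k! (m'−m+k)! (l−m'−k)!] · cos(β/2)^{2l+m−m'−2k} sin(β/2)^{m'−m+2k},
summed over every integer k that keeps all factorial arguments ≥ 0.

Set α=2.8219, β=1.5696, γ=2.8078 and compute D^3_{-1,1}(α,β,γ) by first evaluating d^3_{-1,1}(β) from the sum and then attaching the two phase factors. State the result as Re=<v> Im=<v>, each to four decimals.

Re=-0.1233 Im=-0.0017

First d^3_{-1,1}(β=1.5696), then the phase factors e^{-i(-1)α} and e^{-i(1)γ}:
Half-angle: c=0.707530, s=0.706684. N=√(2·24·24·2)=48.000000
k∈{2,3,4} keeps every argument non-negative
  k=2: (−1)^0·48.0000/(8)·0.7075^4·0.7067^2 = +0.750896
  k=3: (−1)^1·48.0000/(6)·0.7075^2·0.7067^4 = -0.998802
  k=4: (−1)^2·48.0000/(48)·0.7075^0·0.7067^6 = +0.124552
d^3_{-1,1}(1.5696) = +0.750896 -0.998802 +0.124552 = -0.123354
D = (-0.949332+0.314275i)·(-0.123354)·(-0.944807-0.327629i) = -0.123342-0.001739i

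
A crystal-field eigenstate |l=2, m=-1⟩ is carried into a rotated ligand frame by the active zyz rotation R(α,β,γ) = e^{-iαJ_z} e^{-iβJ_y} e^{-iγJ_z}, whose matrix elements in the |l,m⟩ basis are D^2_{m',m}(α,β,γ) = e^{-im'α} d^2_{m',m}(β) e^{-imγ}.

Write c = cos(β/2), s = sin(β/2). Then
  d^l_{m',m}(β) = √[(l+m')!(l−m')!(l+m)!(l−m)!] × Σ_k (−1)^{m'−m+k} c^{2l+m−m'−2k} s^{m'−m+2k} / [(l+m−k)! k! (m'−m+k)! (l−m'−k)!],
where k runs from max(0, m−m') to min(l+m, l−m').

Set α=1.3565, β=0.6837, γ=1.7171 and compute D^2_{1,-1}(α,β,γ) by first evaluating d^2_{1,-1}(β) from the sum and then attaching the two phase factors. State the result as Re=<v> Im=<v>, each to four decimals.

Split into d^2_{1,-1}(β=0.6837) × two z-phases.
c=cos(0.683700/2)=0.942136, s=sin(0.683700/2)=0.335231; N=√[6·1·1·6]=6.000000
k: max(0,(-1)−(1))=0 … min(2+(-1),2−(1))=1
  k=0: (−1)^2·6.0000/(2)·0.9421^2·0.3352^2 = +0.299251
  k=1: (−1)^3·6.0000/(6)·0.9421^0·0.3352^4 = -0.012629
d^2_{1,-1}(0.6837) = +0.299251 -0.012629 = +0.286622
Phases: e^{-i·(1)·1.3565}=+0.212660-0.977126i, e^{-i·(-1)·1.7171}=-0.145782+0.989317i ⇒ D=+0.268188+0.101130i

Re=0.2682 Im=0.1011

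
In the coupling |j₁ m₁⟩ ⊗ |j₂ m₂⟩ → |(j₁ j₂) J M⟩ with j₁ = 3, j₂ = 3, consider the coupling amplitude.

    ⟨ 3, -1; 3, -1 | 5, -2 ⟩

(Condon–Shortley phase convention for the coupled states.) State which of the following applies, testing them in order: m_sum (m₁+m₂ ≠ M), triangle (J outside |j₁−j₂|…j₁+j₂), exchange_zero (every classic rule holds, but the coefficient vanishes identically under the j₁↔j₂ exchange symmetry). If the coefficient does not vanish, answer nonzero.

exchange_zero

m-sum: m₁+m₂ = -1+(-1) = -2, M = -2  ✓
triangle: |j₁−j₂| = 0 ≤ J = 5 ≤ j₁+j₂ = 6  ✓
exchange: j₁=j₂ and m₁=m₂, and (−1)^(j₁+j₂−J) = (−1)^1 = −1 forces ⟨j₁m₁;j₂m₂|JM⟩ = −⟨j₂m₂;j₁m₁|JM⟩ = −⟨j₁m₁;j₂m₂|JM⟩ ⇒ the coefficient vanishes identically
Racah sum check: Σ_k collapses to 0 ⇒ CG = 0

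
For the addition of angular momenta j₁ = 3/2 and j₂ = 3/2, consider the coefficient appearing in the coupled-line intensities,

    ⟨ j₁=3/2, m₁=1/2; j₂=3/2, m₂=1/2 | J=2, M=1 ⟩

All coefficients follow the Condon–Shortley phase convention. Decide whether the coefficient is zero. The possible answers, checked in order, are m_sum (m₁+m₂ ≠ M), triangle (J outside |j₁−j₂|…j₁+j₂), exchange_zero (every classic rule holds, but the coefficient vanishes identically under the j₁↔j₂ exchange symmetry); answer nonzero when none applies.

exchange_zero

m-sum: m₁+m₂ = 1/2+1/2 = 1, M = 1  ✓
triangle: |j₁−j₂| = 0 ≤ J = 2 ≤ j₁+j₂ = 3  ✓
exchange: j₁=j₂ and m₁=m₂, and (−1)^(j₁+j₂−J) = (−1)^1 = −1 forces ⟨j₁m₁;j₂m₂|JM⟩ = −⟨j₂m₂;j₁m₁|JM⟩ = −⟨j₁m₁;j₂m₂|JM⟩ ⇒ the coefficient vanishes identically
Racah sum check: Σ_k collapses to 0 ⇒ CG = 0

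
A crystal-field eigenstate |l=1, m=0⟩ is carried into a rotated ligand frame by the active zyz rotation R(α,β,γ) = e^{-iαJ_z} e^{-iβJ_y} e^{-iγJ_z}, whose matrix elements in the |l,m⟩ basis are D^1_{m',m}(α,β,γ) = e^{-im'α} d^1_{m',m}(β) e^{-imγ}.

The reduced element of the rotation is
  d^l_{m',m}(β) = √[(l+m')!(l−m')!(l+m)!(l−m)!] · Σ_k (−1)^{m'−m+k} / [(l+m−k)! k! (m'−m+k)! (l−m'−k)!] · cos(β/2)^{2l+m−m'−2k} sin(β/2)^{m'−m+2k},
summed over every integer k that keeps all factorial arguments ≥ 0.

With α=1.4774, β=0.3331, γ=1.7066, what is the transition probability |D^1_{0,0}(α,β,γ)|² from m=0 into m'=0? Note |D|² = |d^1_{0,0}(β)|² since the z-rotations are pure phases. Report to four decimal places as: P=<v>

Split into d^1_{0,0}(β=0.3331) × two z-phases.
c=cos(0.333100/2)=0.986163, s=sin(0.333100/2)=0.165781; N=√[1·1·1·1]=1.000000
The bounds max(0,m−m')=0 and min(l+m,l−m')=1 give 2 terms
  k=0: (−1)^0·1.0000/(1)·0.9862^2·0.1658^0 = +0.972517
  k=1: (−1)^1·1.0000/(1)·0.9862^0·0.1658^2 = -0.027483
d^1_{0,0}(0.3331) = +0.972517 -0.027483 = +0.945033
|D^1_{0,0}|² = |d^1_{0,0}(β)|² = (+0.945033)² = 0.893088 (the z-rotation phases have unit modulus)

P=0.8931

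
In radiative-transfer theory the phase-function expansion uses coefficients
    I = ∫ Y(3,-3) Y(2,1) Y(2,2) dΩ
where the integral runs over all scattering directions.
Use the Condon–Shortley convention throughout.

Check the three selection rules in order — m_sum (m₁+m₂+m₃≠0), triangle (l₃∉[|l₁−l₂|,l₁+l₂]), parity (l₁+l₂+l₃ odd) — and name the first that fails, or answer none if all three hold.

azimuthal sum: -3 + 1 + 2 = 0  ✓
1 ≤ 2 ≤ 5 (triangle on l)  ✓
L = 3 + 2 + 2 = 7 (odd)  ✗

parity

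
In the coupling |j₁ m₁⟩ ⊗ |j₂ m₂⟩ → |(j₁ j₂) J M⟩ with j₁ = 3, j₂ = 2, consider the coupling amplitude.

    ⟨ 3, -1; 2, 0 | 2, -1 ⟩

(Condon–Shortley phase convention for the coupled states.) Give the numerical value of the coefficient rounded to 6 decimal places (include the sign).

j₁+j₂−J=3  J+j₁−j₂=3  J−j₁+j₂=1  j₁+j₂+J+1=8
(j₁±m₁, j₂±m₂, J±M) = (2,4,2,2,1,3)
P² = 36/7
sum k=1..2:
  [1] −1/12 = -1/12
  [2] +1/4 = 1/4
S = 1/6
C² = P²·S² = 1/7 ; C = +0.377964

+0.377964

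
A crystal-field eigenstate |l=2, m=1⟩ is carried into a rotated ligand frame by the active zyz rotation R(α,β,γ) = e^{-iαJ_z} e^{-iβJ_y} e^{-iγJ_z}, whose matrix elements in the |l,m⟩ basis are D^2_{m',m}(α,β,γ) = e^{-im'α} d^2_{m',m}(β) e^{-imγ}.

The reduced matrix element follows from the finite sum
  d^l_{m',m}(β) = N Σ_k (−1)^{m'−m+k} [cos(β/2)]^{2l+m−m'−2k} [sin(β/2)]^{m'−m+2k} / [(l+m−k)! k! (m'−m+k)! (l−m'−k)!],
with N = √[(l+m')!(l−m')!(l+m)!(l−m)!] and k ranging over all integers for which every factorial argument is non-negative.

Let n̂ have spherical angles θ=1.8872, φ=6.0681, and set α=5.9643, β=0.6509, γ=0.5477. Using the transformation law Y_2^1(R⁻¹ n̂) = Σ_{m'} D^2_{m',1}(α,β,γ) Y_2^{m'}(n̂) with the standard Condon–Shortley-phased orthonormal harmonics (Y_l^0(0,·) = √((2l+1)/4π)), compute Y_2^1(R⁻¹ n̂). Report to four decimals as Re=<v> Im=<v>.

Re=-0.2146 Im=0.1019

Need the full column D^2_{m',1} for m'=−2..2 at α=5.9643, β=0.6509, γ=0.5477.
cos(β/2)=0.947507, sin(β/2)=0.319735
d^2_{-2,1}: single k=3 term ⇒ +0.061942;  D = +0.023282-0.057400i
d^2_{-1,1}: k∈[2..3] ⇒ +0.275339 -0.010451 = +0.264887;  D = +0.171497-0.201877i
d^2_{0,1}: k∈[1..2] ⇒ +0.666213 -0.075863 = +0.590350;  D = +0.503997-0.307410i
d^2_{1,1}: k∈[0..1] ⇒ +0.805990 -0.275339 = +0.530651;  D = +0.516820-0.120364i
d^2_{2,1}: single k=0 term ⇒ -0.543961;  D = -0.541756-0.048929i
Y_2^{m'}(θ=1.8872,φ=6.0681) and Σ D·Y over m':
  (+0.0233-0.0574i)·(+0.3171+0.1455i)  (+0.1715-0.2019i)·(-0.2232-0.0488i)  (+0.5040-0.3074i)·(-0.2238+0.0000i)  (+0.5168-0.1204i)·(+0.2232-0.0488i)  (-0.5418-0.0489i)·(+0.3171-0.1455i)
Y_2^1(R⁻¹ n̂) = -0.214601+0.101918i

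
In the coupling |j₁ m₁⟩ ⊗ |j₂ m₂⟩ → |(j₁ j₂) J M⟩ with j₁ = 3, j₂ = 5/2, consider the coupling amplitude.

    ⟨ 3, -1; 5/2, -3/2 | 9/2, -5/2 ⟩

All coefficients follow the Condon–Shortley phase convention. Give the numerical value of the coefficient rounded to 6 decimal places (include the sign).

triangle: 1!*5!*4!/11! = 2880/39916800
(j±m)!: 2!*4!*1!*4!*2!*7! = 11612160
prefactor² = (2J+1)*Δ*N² = 92160/11
  k=0: +1/(0!*1!*4!*1!*1!*3!) = 1/144
  k=1: −1/(1!*0!*3!*0!*2!*4!) = -1/288
Σ = 1/288  ⇒  CG² = 92160/11*(1/288)² = 10/99
CG = +√(10/99) = +0.317821

+√(10/99) ≈ +0.317821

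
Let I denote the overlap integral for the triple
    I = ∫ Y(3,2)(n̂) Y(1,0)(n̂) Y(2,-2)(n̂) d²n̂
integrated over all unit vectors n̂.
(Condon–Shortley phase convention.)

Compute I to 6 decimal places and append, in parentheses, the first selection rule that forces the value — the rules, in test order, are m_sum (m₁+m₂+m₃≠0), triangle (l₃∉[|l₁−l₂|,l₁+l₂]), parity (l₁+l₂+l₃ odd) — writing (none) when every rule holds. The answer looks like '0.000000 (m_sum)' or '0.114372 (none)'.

0.184674 (none)

m-sum 0 ✓  L=6 even ✓  2≤2≤4 ✓
Π(2lᵢ+1) = 7×3×5 = 105
triangle coeff Δ(3,1,2) = 1/105
Σ_t [1,1]: t=1:−1/4 = -1/4
(3j)²=3/35 [(3 1 2; 0 0 0)], sign=-1
Σ_t [1,1]: t=1:−1/24 = -1/24
(3j)²=1/21 [(3 1 2; 2 0 -2)], sign=-1
⇒ 4πI² = 3/7
I = (+1)√(3/7/(4π)) = 0.18467439
No selection rule forces the value: the integral is nonzero (none).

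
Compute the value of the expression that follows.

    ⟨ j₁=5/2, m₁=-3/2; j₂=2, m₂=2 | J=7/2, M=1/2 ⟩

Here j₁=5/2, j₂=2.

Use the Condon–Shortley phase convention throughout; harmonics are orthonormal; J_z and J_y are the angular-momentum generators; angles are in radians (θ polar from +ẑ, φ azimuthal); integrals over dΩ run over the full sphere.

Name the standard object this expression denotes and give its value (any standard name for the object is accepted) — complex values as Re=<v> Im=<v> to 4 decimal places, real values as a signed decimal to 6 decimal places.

Clebsch–Gordan coefficient, −√(64/315) ≈ -0.450749

This is a Clebsch–Gordan (vector-coupling) coefficient.
triangle: 1!×4!×3!/9! = 144/362880
(j±m)!: 1!×4!×4!×0!×4!×3! = 82944
prefactor² = (2J+1)×Δ×N² = 9216/35
  k=1: −1/(1!×0!×3!×3!×1!×0!) = -1/36
Σ = -1/36  ⇒  CG² = 9216/35×(-1/36)² = 64/315
CG = −√(64/315) = -0.450749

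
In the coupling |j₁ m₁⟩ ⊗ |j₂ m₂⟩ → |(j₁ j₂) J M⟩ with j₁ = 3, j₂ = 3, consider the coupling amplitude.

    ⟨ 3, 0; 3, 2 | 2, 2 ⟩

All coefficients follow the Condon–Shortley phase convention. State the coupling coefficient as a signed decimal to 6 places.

−√(5/21) ≈ -0.487950

j₁+j₂−J=4  J+j₁−j₂=2  J−j₁+j₂=2  j₁+j₂+J+1=9
(j₁±m₁, j₂±m₂, J±M) = (3,3,5,1,4,0)
P² = 960/7
sum k=3..3:
  [3] −1/24 = -1/24
S = -1/24
C² = P²·S² = 5/21 ; C = -0.487950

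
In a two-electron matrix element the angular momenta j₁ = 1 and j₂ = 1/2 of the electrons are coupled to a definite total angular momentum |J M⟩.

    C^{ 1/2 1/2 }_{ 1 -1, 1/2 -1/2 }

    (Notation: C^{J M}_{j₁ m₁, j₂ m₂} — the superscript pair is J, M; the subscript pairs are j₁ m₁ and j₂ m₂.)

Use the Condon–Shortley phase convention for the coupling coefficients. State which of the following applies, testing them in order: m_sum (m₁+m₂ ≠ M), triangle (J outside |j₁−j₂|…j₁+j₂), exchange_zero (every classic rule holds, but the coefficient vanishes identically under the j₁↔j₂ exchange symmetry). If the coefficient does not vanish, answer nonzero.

m_sum

m-sum: m₁+m₂ = -1+(-1/2) = -3/2, M = 1/2  ✗ ⇒ coefficient is 0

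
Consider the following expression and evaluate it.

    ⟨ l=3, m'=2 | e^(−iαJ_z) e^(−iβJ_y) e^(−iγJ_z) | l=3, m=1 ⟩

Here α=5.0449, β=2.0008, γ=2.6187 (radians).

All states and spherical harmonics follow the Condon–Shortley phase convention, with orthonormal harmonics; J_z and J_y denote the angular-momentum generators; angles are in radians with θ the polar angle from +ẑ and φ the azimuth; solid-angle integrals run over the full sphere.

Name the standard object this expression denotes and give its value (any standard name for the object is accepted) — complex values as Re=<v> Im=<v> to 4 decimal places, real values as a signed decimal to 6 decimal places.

This is a Wigner D-matrix element — the rotation-matrix element ⟨l m'| R(α,β,γ) |l m⟩ in the angular-momentum basis.
D^3_{2,1}(5.0449,2.0008,2.6187) = e^{-i·2·5.0449}·d^3_{2,1}(2.0008)·e^{-i·1·2.6187}. Compute d first:
c=cos(2.000800/2)=0.539966, s=sin(2.000800/2)=0.841687; N=√[120·1·24·2]=75.894664
k: max(0,(1)−(2))=0 … min(3+(1),3−(2))=1
  k=0: (−1)^1·75.8947/(24)·0.5400^5·0.8417^1 = -0.122175
  k=1: (−1)^2·75.8947/(12)·0.5400^3·0.8417^3 = +0.593718
d^3_{2,1}(2.0008) = -0.122175 +0.593718 = +0.471543
D = (-0.786903+0.617076i)·(+0.471543)·(-0.866378-0.499388i) = +0.466789-0.066795i

Wigner D-matrix element, Re=0.4668 Im=-0.0668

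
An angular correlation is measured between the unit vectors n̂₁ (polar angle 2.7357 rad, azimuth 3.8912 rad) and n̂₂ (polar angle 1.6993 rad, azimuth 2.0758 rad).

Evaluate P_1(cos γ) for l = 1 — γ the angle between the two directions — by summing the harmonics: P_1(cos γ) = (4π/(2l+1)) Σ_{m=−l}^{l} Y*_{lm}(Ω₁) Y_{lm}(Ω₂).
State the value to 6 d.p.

0.022908

Expand P_1 via completeness: Σ_{m} conj(Y_{1,m}) at Ω₁ times Y_{1,m} at Ω₂ —
  term(m=-1) = -0.01132 + 0.04535j   from Y*(Ω₁)=-0.09985 - 0.09295j, Y(Ω₂)=-0.16578 - 0.29987j
  term(m=+0) = 0.02811 + 0.00000j   from Y*(Ω₁)=-0.44890 + 0.00000j, Y(Ω₂)=-0.06261 + 0.00000j
  term(m=+1) = -0.01132 - 0.04535j   from Y*(Ω₁)=0.09985 - 0.09295j, Y(Ω₂)=0.16578 - 0.29987j
Total Σ_m = 0.00547 + 0.00000j. Multiply by 4.188790: 0.02291 + 0.00000j. P_1(cos γ) = 0.022908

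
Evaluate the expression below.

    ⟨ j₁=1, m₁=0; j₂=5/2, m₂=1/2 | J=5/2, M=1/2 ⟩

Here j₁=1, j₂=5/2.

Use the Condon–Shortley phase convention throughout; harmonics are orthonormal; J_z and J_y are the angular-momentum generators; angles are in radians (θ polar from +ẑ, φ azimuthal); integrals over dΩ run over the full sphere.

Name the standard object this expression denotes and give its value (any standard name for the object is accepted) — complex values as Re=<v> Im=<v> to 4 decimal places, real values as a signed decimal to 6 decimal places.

This is a Clebsch–Gordan (vector-coupling) coefficient.
triangle: 1!·1!·4!/7! = 24/5040
(j±m)!: 1!·1!·3!·2!·3!·2! = 144
prefactor² = (2J+1)·Δ·N² = 144/35
  k=0: +1/(0!·1!·1!·3!·0!·1!) = 1/6
  k=1: −1/(1!·0!·0!·2!·1!·2!) = -1/4
Σ = -1/12  ⇒  CG² = 144/35·(-1/12)² = 1/35
CG = −√(1/35) = -0.169031

Clebsch–Gordan coefficient, −√(1/35) ≈ -0.169031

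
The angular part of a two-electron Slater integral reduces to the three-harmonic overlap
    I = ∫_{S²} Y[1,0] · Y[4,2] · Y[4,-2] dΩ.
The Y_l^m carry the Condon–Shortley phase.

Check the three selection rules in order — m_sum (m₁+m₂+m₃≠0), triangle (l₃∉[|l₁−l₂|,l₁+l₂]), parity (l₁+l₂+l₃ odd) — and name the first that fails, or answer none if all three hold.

m₁+m₂+m₃ = 0 + 2 − 2 = 0  ✓
triangle: |1−4|=3 ≤ l₃=4 ≤ 1+4=5  ✓
parity: l₁+l₂+l₃ = 9 is odd  ✗

parity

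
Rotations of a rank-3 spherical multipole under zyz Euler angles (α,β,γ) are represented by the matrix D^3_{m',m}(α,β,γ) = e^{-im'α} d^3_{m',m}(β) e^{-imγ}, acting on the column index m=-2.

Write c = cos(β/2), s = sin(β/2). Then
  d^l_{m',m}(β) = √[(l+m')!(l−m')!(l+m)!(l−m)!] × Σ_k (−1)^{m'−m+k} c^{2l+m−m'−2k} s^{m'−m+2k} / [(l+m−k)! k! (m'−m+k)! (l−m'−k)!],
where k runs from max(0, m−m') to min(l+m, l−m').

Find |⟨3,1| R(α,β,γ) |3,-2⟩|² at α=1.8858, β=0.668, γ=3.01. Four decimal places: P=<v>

P=0.0312

D^3_{1,-2}(1.8858,0.6680,3.0100) = e^{-i·1·1.8858}·d^3_{1,-2}(0.6680)·e^{-i·-2·3.0100}. Compute d first:
c=cos(0.668000/2)=0.944739, s=sin(0.668000/2)=0.327825; N=√[24·2·1·120]=75.894664
Admissible k: 0..1 (factorial args all ≥0)
  k=0: (−1)^3·75.8947/(12)·0.9447^3·0.3278^3 = -0.187884
  k=1: (−1)^4·75.8947/(24)·0.9447^1·0.3278^5 = +0.011311
d^3_{1,-2}(0.6680) = -0.187884 +0.011311 = -0.176572
|D^3_{1,-2}|² = |d^3_{1,-2}(β)|² = (-0.176572)² = 0.031178 (the z-rotation phases have unit modulus)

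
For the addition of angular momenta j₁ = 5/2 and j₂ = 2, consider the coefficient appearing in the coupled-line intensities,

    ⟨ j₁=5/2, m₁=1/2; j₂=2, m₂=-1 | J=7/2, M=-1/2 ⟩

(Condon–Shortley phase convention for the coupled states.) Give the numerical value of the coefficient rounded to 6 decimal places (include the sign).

triangle: 1!·4!·3!/9! = 144/362880
(j±m)!: 3!·2!·1!·3!·3!·4! = 10368
prefactor² = (2J+1)·Δ·N² = 1152/35
  k=0: +1/(0!·1!·2!·1!·2!·2!) = 1/8
  k=1: −1/(1!·0!·1!·0!·3!·3!) = -1/36
Σ = 7/72  ⇒  CG² = 1152/35·(7/72)² = 14/45
CG = +√(14/45) = +0.557773

+0.557773  (= +√(14/45))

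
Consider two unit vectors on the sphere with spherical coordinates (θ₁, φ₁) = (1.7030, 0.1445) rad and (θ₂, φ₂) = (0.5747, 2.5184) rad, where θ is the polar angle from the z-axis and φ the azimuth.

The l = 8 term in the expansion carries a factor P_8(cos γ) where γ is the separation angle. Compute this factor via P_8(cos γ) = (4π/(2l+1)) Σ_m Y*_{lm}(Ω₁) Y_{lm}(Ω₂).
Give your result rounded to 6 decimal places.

Expand P_8 via completeness: Σ_{m} conj(Y_{8,m}) at Ω₁ times Y_{8,m} at Ω₂ —
  term(m=-8) = 0.00187 - 0.00027j   from Y*(Ω₁)=0.19365 + 0.43978j, Y(Ω₂)=0.00106 - 0.00378j
  term(m=-7) = 0.00381 - 0.00489j   from Y*(Ω₁)=-0.13562 - 0.21665j, Y(Ω₂)=0.00832 + 0.02280j
  term(m=-6) = 0.00260 + 0.02440j   from Y*(Ω₁)=-0.17087 - 0.20131j, Y(Ω₂)=-0.07681 - 0.05228j
  term(m=-5) = 0.05283 + 0.04422j   from Y*(Ω₁)=0.21082 + 0.18584j, Y(Ω₂)=0.24506 - 0.00628j
  term(m=-4) = -0.08167 + 0.00579j   from Y*(Ω₁)=0.15535 + 0.10134j, Y(Ω₂)=-0.35172 + 0.26673j
  term(m=-3) = -0.09132 + 0.10157j   from Y*(Ω₁)=-0.26055 - 0.12060j, Y(Ω₂)=0.14004 - 0.45466j
  term(m=-2) = -0.00064 - 0.01807j   from Y*(Ω₁)=-0.14249 - 0.04236j, Y(Ω₂)=0.03878 + 0.11532j
  term(m=-1) = 0.07718 + 0.07449j   from Y*(Ω₁)=0.28523 + 0.04150j, Y(Ω₂)=0.30218 + 0.21719j
  term(m=+0) = -0.03513 + 0.00000j   from Y*(Ω₁)=0.13754 + 0.00000j, Y(Ω₂)=-0.25540 + 0.00000j
  term(m=+1) = 0.07718 - 0.07449j   from Y*(Ω₁)=-0.28523 + 0.04150j, Y(Ω₂)=-0.30218 + 0.21719j
  term(m=+2) = -0.00064 + 0.01807j   from Y*(Ω₁)=-0.14249 + 0.04236j, Y(Ω₂)=0.03878 - 0.11532j
  term(m=+3) = -0.09132 - 0.10157j   from Y*(Ω₁)=0.26055 - 0.12060j, Y(Ω₂)=-0.14004 - 0.45466j
  term(m=+4) = -0.08167 - 0.00579j   from Y*(Ω₁)=0.15535 - 0.10134j, Y(Ω₂)=-0.35172 - 0.26673j
  term(m=+5) = 0.05283 - 0.04422j   from Y*(Ω₁)=-0.21082 + 0.18584j, Y(Ω₂)=-0.24506 - 0.00628j
  term(m=+6) = 0.00260 - 0.02440j   from Y*(Ω₁)=-0.17087 + 0.20131j, Y(Ω₂)=-0.07681 + 0.05228j
  term(m=+7) = 0.00381 + 0.00489j   from Y*(Ω₁)=0.13562 - 0.21665j, Y(Ω₂)=-0.00832 + 0.02280j
  term(m=+8) = 0.00187 + 0.00027j   from Y*(Ω₁)=0.19365 - 0.43978j, Y(Ω₂)=0.00106 + 0.00378j
Accumulated sum -0.10580 + 0.00000j; after 4π/(2l+1) scaling, -0.07821 + 0.00000j ⇒ P_8 = -0.078210

-0.078210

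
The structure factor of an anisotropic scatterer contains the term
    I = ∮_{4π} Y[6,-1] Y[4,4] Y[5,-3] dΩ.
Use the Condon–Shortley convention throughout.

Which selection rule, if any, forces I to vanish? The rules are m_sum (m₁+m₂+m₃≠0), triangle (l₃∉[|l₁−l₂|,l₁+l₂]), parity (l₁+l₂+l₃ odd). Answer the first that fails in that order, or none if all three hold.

parity

Σmᵢ = 0  ✓
l₃∈[|l₁−l₂|,l₁+l₂]=[2,10], have l₃=5  ✓
Σlᵢ = 15 ⇒ odd  ✗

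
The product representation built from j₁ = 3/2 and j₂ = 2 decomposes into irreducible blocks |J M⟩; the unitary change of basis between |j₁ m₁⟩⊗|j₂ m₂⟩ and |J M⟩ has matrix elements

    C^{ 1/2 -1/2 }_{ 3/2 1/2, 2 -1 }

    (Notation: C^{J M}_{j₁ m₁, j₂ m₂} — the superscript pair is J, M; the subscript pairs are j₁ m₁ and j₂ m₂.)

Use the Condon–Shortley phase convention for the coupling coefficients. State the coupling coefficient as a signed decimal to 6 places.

j₁+j₂−J=3  J+j₁−j₂=0  J−j₁+j₂=1  j₁+j₂+J+1=5
(j₁±m₁, j₂±m₂, J±M) = (2,1,1,3,0,1)
P² = 6/5
sum k=1..1:
  [1] −1/2 = -1/2
S = -1/2
C² = P²·S² = 3/10 ; C = -0.547723

-0.547723  (= −√(3/10))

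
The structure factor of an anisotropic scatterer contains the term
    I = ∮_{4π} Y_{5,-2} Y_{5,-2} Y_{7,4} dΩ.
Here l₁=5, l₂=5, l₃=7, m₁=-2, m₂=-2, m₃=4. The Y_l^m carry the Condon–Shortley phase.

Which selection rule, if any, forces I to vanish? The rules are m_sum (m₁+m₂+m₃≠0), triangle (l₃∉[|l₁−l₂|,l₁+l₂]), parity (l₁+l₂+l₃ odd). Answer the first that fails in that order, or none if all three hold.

parity

Σmᵢ = 0  ✓
l₃∈[|l₁−l₂|,l₁+l₂]=[0,10], have l₃=7  ✓
Σlᵢ = 17 ⇒ odd  ✗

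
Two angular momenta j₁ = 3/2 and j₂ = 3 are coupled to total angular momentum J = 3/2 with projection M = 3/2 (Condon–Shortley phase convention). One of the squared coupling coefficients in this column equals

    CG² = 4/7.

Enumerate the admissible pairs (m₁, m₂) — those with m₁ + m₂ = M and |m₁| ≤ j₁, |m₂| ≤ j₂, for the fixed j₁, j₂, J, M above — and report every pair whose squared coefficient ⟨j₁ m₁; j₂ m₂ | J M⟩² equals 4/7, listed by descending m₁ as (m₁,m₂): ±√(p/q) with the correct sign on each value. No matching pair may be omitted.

(-3/2,3): −√(4/7)

Admissible pairs with m₁+m₂ = M = 3/2: (-3/2,3), (-1/2,2), (1/2,1), (3/2,0)
  (m₁,m₂)=(3/2,0): CG² = 1/35, CG = +√(1/35)
  (m₁,m₂)=(1/2,1): CG² = 4/35, CG = −√(4/35)
  (m₁,m₂)=(-1/2,2): CG² = 2/7, CG = +√(2/7)
  (m₁,m₂)=(-3/2,3): CG² = 4/7, CG = −√(4/7)   ← matches the target
Pairs with CG² = 4/7: (-3/2,3): −√(4/7)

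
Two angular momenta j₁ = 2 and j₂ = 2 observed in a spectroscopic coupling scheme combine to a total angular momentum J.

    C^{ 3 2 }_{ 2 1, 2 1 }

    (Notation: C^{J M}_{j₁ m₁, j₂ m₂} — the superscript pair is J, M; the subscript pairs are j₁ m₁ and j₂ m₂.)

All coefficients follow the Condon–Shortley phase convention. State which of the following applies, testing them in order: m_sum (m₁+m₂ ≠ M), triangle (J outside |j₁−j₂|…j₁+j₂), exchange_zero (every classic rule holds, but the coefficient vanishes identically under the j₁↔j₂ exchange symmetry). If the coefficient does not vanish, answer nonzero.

exchange_zero

m-sum: m₁+m₂ = 1+1 = 2, M = 2  ✓
triangle: |j₁−j₂| = 0 ≤ J = 3 ≤ j₁+j₂ = 4  ✓
exchange: j₁=j₂ and m₁=m₂, and (−1)^(j₁+j₂−J) = (−1)^1 = −1 forces ⟨j₁m₁;j₂m₂|JM⟩ = −⟨j₂m₂;j₁m₁|JM⟩ = −⟨j₁m₁;j₂m₂|JM⟩ ⇒ the coefficient vanishes identically
Racah sum check: Σ_k collapses to 0 ⇒ CG = 0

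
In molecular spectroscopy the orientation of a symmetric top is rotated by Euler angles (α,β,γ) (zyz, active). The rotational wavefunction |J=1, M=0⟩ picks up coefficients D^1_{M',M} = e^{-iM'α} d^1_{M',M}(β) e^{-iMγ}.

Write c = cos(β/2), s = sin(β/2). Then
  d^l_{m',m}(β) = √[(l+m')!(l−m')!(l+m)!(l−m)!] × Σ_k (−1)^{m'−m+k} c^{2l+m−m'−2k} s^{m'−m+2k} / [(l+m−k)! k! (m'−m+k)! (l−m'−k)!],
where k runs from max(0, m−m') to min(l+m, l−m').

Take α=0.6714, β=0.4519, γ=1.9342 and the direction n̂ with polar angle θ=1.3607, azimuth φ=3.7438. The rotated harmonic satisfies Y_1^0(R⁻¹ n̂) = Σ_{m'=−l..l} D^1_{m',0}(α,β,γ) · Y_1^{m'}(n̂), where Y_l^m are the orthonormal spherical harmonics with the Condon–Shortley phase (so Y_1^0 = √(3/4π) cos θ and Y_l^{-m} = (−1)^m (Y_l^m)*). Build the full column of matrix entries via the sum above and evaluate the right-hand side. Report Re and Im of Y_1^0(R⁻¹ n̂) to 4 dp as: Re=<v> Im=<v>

Need the full column D^1_{m',0} for m'=−1..1 at α=0.6714, β=0.4519, γ=1.9342.
cos(β/2)=0.974582, sin(β/2)=0.224032
d^1_{-1,0}: single k=1 term ⇒ +0.308776;  D = +0.241757+0.192084i
d^1_{0,0}: k∈[0..1] ⇒ +0.949810 -0.050190 = +0.899619;  D = +0.899619+0.000000i
d^1_{1,0}: single k=0 term ⇒ -0.308776;  D = -0.241757+0.192084i
Y_1^{m'}(θ=1.3607,φ=3.7438) and Σ D·Y over m':
  (+0.2418+0.1921i)·(-0.2785+0.1914i)  (+0.8996+0.0000i)·(+0.1019+0.0000i)  (-0.2418+0.1921i)·(+0.2785+0.1914i)
Y_1^0(R⁻¹ n̂) = -0.116499+0.000000i

Re=-0.1165 Im=0.0000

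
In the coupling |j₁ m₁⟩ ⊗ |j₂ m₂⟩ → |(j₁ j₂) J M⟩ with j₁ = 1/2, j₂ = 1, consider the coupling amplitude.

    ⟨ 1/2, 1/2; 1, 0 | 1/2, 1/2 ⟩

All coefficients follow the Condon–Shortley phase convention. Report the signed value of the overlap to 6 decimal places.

triangle: 1!×0!×1!/3! = 1/6
(j±m)!: 1!×0!×1!×1!×1!×0! = 1
prefactor² = (2J+1)×Δ×N² = 1/3
  k=0: +1/(0!×1!×0!×1!×0!×0!) = 1
Σ = 1  ⇒  CG² = 1/3×1² = 1/3
CG = +√(1/3) = +0.577350

+0.577350  (= +√(1/3))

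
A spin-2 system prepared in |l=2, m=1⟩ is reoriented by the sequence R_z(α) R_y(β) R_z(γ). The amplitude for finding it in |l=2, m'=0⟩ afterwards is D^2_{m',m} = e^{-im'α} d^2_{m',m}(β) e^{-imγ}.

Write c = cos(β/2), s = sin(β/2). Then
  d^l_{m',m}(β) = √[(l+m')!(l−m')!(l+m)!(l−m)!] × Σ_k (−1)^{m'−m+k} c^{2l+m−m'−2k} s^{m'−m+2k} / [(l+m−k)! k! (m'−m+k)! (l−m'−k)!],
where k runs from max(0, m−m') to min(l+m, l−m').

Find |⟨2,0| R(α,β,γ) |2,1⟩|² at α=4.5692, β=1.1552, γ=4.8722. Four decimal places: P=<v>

P=0.2046

D^2_{0,1}(4.5692,1.1552,4.8722) = e^{-i·0·4.5692}·d^2_{0,1}(1.1552)·e^{-i·1·4.8722}. Compute d first:
With c≡cos(β/2)=0.837775 and s≡sin(β/2)=0.546015, N=[2·2·6·1]^{1/2}=4.898979
k: max(0,(1)−(0))=1 … min(2+(1),2−(0))=2
  k=1: (−1)^0·4.8990/(2)·0.8378^3·0.5460^1 = +0.786435
  k=2: (−1)^1·4.8990/(2)·0.8378^1·0.5460^3 = -0.334054
d^2_{0,1}(1.1552) = +0.786435 -0.334054 = +0.452381
|D^2_{0,1}|² = |d^2_{0,1}(β)|² = (+0.452381)² = 0.204649 (the z-rotation phases have unit modulus)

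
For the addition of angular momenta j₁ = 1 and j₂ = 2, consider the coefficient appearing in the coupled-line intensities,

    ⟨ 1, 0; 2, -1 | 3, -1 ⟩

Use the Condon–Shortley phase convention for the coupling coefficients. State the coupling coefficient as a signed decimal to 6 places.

√[7·0!2!4!/7! · 1!1!1!3!2!4!] = √(96/5)
  +(−1)^0/∏(0,0,1,1,1,3)! = 1/6  (running 1/6)
⟨..|..⟩ = √(96/5)·(1/6) = +0.730297

+√(8/15) ≈ +0.730297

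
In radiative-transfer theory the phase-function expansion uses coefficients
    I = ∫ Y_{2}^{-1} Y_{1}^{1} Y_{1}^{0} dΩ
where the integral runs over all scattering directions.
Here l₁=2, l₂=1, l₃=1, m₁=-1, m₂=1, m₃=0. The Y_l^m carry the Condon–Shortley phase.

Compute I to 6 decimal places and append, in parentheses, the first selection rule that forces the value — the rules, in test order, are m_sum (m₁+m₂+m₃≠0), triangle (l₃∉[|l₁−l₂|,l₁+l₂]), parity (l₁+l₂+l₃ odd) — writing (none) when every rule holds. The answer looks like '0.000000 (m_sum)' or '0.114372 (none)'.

-0.218510 (none)

m-sum 0 ✓  L=4 even ✓  1≤1≤3 ✓
Π(2lᵢ+1) = 5×3×3 = 45
triangle coeff Δ(2,1,1) = 1/30
Σ_t [1,1]: t=1:−1/1 = -1/1
(3j)²=2/15 [(2 1 1; 0 0 0)], sign=+1
Σ_t [2,2]: t=2:+1/2 = 1/2
(3j)²=1/10 [(2 1 1; -1 1 0)], sign=-1
⇒ 4πI² = 3/5
I = (-1)√(3/5/(4π)) = -0.21850969
No selection rule forces the value: the integral is nonzero (none).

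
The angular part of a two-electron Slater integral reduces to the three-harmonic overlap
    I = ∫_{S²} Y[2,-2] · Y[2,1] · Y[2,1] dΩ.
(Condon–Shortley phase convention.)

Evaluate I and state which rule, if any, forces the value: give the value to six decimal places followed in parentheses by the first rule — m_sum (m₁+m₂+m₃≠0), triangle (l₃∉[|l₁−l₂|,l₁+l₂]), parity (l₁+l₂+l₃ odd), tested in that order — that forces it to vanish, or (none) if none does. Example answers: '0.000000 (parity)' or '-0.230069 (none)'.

Checks pass: Σm=0; 6 even; l₃=2∈[0,4].
(2·2+1)(2·2+1)(2·2+1) = 125
Δ: 2! 2! 2! / 7! → 1/630
sum: t=0:+1/8 t=1:−1/1 t=2:+1/8 = -3/4
3j²(2 2 2; 0 0 0) = Δ·Π!·Σ² = 2/35  (sign -1)
sum: t=2:+1/4 = 1/4
3j²(2 2 2; -2 1 1) = Δ·Π!·Σ² = 3/35  (sign -1)
combine: 4πI² = 125·2/35·3/35 = 30/49
take √, sign +1: I = 0.22072812
No selection rule forces the value: the integral is nonzero (none).

0.220728 (none)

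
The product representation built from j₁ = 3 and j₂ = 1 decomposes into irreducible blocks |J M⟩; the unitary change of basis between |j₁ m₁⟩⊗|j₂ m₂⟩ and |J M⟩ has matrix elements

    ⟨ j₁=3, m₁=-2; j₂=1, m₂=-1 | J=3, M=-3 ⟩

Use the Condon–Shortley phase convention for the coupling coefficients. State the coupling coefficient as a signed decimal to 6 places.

+√(1/4) = +0.500000

√[7·1!5!1!/8! · 1!5!0!2!0!6!] = √(3600)
  +(−1)^0/∏(0,1,5,0,0,1)! = 1/120  (running 1/120)
⟨..|..⟩ = √(3600)·(1/120) = +0.500000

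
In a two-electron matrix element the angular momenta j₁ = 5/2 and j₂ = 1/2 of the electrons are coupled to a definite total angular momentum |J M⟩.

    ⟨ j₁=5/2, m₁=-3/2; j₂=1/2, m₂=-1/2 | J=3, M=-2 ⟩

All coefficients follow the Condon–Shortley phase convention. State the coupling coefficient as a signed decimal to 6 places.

j₁+j₂−J=0  J+j₁−j₂=5  J−j₁+j₂=1  j₁+j₂+J+1=7
(j₁±m₁, j₂±m₂, J±M) = (1,4,0,1,1,5)
P² = 480
sum k=0..0:
  [0] +1/24 = 1/24
S = 1/24
C² = P²·S² = 5/6 ; C = +0.912871

+0.912871  (= +√(5/6))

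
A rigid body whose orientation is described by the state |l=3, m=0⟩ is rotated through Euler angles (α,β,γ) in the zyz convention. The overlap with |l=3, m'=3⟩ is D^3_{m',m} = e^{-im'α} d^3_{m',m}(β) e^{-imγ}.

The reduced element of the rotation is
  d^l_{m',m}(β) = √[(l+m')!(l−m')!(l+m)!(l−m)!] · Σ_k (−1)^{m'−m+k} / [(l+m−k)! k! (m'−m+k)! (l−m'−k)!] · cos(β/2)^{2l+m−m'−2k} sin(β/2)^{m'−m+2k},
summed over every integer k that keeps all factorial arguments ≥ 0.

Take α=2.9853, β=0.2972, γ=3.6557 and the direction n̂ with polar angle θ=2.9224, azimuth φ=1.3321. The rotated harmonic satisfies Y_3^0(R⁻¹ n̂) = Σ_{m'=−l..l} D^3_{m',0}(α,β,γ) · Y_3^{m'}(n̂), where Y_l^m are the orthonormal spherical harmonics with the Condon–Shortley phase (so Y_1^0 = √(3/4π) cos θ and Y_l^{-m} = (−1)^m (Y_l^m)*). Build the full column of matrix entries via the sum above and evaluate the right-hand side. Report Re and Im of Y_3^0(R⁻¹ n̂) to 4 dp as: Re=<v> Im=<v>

Re=-0.4918 Im=0.0000

Need the full column D^3_{m',0} for m'=−3..3 at α=2.9853, β=0.2972, γ=3.6557.
cos(β/2)=0.988979, sin(β/2)=0.148054
d^3_{-3,0}: single k=3 term ⇒ +0.014039;  D = -0.012524+0.006344i
d^3_{-2,0}: k∈[2..3] ⇒ +0.114855 -0.002574 = +0.112280;  D = +0.106840-0.034528i
d^3_{-1,0}: k∈[1..3] ⇒ +0.485228 -0.032624 +0.000244 = +0.452848;  D = -0.447329+0.070489i
d^3_{0,0}: k∈[0..3] ⇒ +0.935671 -0.188725 +0.004230 -0.000011 = +0.751165;  D = +0.751165+0.000000i
d^3_{1,0}: k∈[0..2] ⇒ -0.485228 +0.032624 -0.000244 = -0.452848;  D = +0.447329+0.070489i
d^3_{2,0}: k∈[0..1] ⇒ +0.114855 -0.002574 = +0.112280;  D = +0.106840+0.034528i
d^3_{3,0}: single k=0 term ⇒ -0.014039;  D = +0.012524+0.006344i
Y_3^{m'}(θ=2.9224,φ=1.3321) and Σ D·Y over m':
  (-0.0125+0.0063i)·(-0.0028+0.0032i)  (+0.1068-0.0345i)·(+0.0419+0.0217i)  (-0.4473+0.0705i)·(+0.0625-0.2570i)  (+0.7512+0.0000i)·(-0.6424+0.0000i)  (+0.4473+0.0705i)·(-0.0625-0.2570i)  (+0.1068+0.0345i)·(+0.0419-0.0217i)  (+0.0125+0.0063i)·(+0.0028+0.0032i)
Y_3^0(R⁻¹ n̂) = -0.491777+0.000000i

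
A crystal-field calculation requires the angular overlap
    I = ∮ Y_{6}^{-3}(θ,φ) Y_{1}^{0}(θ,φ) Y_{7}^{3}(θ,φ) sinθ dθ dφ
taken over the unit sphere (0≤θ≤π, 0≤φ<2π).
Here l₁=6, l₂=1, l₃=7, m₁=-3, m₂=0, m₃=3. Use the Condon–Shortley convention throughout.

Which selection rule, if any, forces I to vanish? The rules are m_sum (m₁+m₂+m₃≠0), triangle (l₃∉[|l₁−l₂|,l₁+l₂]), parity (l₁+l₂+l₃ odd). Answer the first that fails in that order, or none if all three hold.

none

Σmᵢ = 0  ✓
l₃∈[|l₁−l₂|,l₁+l₂]=[5,7], have l₃=7  ✓
Σlᵢ = 14 ⇒ even  ✓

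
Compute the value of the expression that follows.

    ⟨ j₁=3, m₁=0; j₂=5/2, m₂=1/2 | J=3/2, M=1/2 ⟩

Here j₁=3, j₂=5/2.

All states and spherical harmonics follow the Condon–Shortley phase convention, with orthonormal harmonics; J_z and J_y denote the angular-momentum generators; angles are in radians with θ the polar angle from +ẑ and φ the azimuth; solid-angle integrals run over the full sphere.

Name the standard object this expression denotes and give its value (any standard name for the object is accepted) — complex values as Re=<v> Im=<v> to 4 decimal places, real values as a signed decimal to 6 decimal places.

Clebsch–Gordan coefficient, +√(4/35) ≈ +0.338062

This is a Clebsch–Gordan (vector-coupling) coefficient.
√[4·4!2!1!/8! · 3!3!3!2!2!1!] = √(144/35)
  +(−1)^2/∏(2,2,1,1,1,0)! = 1/4  (running 1/4)
  +(−1)^3/∏(3,1,0,0,2,1)! = -1/12  (running 1/6)
⟨..|..⟩ = √(144/35)·(1/6) = +0.338062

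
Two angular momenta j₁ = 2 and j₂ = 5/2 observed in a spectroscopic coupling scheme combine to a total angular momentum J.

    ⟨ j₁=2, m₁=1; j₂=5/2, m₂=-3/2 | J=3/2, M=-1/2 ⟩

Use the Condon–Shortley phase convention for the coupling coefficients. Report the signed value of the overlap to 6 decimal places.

−√(2/105) = -0.138013

j₁+j₂−J=3  J+j₁−j₂=1  J−j₁+j₂=2  j₁+j₂+J+1=7
(j₁±m₁, j₂±m₂, J±M) = (3,1,1,4,1,2)
P² = 96/35
sum k=0..1:
  [0] +1/6 = 1/6
  [1] −1/4 = -1/4
S = -1/12
C² = P²·S² = 2/105 ; C = -0.138013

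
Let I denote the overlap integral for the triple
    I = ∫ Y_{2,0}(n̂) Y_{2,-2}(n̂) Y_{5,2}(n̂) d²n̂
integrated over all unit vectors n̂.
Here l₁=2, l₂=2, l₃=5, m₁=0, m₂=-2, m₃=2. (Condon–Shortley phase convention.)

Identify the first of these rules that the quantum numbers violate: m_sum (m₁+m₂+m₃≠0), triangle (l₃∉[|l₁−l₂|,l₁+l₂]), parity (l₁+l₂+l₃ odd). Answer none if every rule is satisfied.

Σmᵢ = 0  ✓
l₃∈[|l₁−l₂|,l₁+l₂]=[0,4] required, l₃=5 fails  ✗
Σlᵢ = 9 ⇒ odd

triangle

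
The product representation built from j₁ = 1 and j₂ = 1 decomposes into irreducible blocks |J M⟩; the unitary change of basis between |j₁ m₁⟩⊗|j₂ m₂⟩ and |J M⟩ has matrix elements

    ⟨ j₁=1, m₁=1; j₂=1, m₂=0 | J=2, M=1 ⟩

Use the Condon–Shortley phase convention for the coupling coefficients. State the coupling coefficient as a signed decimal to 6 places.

√[5·0!2!2!/5! · 2!0!1!1!3!1!] = √(2)
  +(−1)^0/∏(0,0,0,1,2,1)! = 1/2  (running 1/2)
⟨..|..⟩ = √(2)·(1/2) = +0.707107

+0.707107  (= +√(1/2))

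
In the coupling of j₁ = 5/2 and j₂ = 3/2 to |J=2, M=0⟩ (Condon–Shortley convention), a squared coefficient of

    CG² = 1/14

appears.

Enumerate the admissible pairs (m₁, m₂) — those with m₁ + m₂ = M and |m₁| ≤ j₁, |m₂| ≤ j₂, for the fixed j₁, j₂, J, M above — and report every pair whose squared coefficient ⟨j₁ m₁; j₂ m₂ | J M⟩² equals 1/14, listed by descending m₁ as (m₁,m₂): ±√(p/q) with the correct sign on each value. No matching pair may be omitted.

(1/2,-1/2): −√(1/14); (-1/2,1/2): −√(1/14)

Admissible pairs with m₁+m₂ = M = 0: (-3/2,3/2), (-1/2,1/2), (1/2,-1/2), (3/2,-3/2)
  (m₁,m₂)=(3/2,-3/2): CG² = 3/7, CG = +√(3/7)
  (m₁,m₂)=(1/2,-1/2): CG² = 1/14, CG = −√(1/14)   ← matches the target
  (m₁,m₂)=(-1/2,1/2): CG² = 1/14, CG = −√(1/14)   ← matches the target
  (m₁,m₂)=(-3/2,3/2): CG² = 3/7, CG = +√(3/7)
Pairs with CG² = 1/14: (1/2,-1/2): −√(1/14); (-1/2,1/2): −√(1/14)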